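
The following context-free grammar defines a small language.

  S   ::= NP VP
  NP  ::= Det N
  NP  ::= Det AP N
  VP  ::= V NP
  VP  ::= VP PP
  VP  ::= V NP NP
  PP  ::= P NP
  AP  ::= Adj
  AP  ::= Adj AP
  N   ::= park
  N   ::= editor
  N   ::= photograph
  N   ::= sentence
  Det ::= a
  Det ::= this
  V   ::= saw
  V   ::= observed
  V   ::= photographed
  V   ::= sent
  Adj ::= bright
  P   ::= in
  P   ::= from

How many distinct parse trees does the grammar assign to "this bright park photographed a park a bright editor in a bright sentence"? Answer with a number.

1

[S [NP [Det this] [AP [Adj bright]] [N park]] [VP [VP [V photographed] [NP [Det a] [N park]] [NP [Det a] [AP [Adj bright]] [N editor]]] [PP [P in] [NP [Det a] [AP [Adj bright]] [N sentence]]]]]
No rule offers an alternative attachment or grouping for any span, so this is the only derivation.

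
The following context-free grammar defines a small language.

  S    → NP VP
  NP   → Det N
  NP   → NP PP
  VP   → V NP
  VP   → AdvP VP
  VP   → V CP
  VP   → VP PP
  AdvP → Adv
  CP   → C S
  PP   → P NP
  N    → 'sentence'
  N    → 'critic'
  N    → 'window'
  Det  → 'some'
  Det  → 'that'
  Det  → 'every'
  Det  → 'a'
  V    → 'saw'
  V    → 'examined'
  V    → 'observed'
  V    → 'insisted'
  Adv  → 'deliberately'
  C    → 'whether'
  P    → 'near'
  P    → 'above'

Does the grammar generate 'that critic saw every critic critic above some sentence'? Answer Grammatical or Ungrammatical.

Ungrammatical

An N word can never sit immediately before an N word in any string this grammar generates, so the substring 'critic critic' rules out a derivation.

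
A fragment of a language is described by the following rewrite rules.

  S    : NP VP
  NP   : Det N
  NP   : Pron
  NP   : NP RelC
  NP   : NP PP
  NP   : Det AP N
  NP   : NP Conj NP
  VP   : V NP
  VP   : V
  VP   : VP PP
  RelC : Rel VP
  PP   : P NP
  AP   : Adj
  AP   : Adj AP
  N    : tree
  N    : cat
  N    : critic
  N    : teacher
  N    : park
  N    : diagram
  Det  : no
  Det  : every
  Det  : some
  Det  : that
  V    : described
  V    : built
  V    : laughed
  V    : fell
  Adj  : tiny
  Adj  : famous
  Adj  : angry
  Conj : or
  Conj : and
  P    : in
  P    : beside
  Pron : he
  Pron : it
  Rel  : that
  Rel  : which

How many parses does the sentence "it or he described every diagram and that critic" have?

1

[S [NP [NP [Pron it]] [Conj or] [NP [Pron he]]] [VP [V described] [NP [NP [Det every] [N diagram]] [Conj and] [NP [Det that] [N critic]]]]]
No rule offers an alternative attachment or grouping for any span, so this is the only derivation.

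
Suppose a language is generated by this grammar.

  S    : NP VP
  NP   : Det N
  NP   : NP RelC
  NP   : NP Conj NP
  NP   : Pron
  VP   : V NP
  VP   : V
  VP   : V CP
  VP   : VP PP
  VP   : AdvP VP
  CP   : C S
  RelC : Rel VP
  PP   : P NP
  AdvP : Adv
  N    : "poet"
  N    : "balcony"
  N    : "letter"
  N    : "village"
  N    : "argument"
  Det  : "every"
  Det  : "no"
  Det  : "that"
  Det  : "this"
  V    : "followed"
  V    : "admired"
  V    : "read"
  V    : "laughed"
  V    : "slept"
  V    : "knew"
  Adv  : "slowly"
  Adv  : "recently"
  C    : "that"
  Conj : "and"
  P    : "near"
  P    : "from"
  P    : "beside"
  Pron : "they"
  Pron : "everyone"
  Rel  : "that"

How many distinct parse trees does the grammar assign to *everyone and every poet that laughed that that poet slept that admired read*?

3

Two of the 3 distinct bracketings:
[S [NP [NP [NP [NP [Pron everyone]] [Conj and] [NP [Det every] [N poet]]] [RelC [Rel that] [VP [V laughed] [CP [C that] [S [NP [Det that] [N poet]] [VP [V slept]]]]]]] [RelC [Rel that] [VP [V admired]]]] [VP [V read]]]
[S [NP [NP [NP [Pron everyone]] [Conj and] [NP [NP [Det every] [N poet]] [RelC [Rel that] [VP [V laughed] [CP [C that] [S [NP [Det that] [N poet]] [VP [V slept]]]]]]]] [RelC [Rel that] [VP [V admired]]]] [VP [V read]]]
The trees differ in how a recursive rule is bracketed over the same span.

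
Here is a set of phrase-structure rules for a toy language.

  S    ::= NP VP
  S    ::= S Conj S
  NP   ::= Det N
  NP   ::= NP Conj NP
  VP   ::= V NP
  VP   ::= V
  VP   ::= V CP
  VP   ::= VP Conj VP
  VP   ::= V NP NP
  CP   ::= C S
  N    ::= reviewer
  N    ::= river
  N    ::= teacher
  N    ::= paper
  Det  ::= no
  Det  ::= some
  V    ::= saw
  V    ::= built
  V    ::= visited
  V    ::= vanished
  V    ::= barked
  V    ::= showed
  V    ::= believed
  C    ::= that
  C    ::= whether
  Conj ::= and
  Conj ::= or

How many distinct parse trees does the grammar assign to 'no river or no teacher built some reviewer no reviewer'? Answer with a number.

[S [NP [NP [Det no] [N river]] [Conj or] [NP [Det no] [N teacher]]] [VP [V built] [NP [Det some] [N reviewer]] [NP [Det no] [N reviewer]]]]
No rule offers an alternative attachment or grouping for any span, so this is the only derivation.

1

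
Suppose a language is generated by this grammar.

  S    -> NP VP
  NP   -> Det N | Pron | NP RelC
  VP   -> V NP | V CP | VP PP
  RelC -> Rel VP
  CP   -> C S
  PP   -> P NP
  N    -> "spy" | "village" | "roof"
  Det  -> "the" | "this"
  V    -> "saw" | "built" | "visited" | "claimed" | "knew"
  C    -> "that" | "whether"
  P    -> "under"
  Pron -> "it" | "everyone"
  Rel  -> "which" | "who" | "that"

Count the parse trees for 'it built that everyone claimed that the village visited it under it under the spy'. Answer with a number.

6

Two of the 6 distinct bracketings:
[S [NP [Pron it]] [VP [V built] [CP [C that] [S [NP [Pron everyone]] [VP [V claimed] [CP [C that] [S [NP [Det the] [N village]] [VP [VP [VP [V visited] [NP [Pron it]]] [PP [P under] [NP [Pron it]]]] [PP [P under] [NP [Det the] [N spy]]]]]]]]]]]
[S [NP [Pron it]] [VP [V built] [CP [C that] [S [NP [Pron everyone]] [VP [VP [V claimed] [CP [C that] [S [NP [Det the] [N village]] [VP [VP [V visited] [NP [Pron it]]] [PP [P under] [NP [Pron it]]]]]]] [PP [P under] [NP [Det the] [N spy]]]]]]]]
The trees differ in how a recursive rule is bracketed over the same span.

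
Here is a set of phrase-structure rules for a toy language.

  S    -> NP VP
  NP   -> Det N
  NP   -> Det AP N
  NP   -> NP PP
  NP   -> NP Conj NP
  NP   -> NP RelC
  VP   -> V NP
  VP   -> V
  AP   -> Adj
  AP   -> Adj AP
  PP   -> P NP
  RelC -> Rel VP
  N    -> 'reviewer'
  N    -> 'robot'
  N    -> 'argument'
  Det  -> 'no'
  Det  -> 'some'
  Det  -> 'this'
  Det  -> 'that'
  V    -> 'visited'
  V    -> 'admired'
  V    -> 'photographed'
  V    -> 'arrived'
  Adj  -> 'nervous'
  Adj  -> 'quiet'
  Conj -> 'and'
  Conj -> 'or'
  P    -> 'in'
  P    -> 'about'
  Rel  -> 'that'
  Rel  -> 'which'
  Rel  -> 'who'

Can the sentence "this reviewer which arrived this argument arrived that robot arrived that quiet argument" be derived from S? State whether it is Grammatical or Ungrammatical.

For S → NP VP, every NP-prefix leaves a non-VP remainder: after 'this reviewer' the remainder is not a VP; after 'this reviewer which arrived' the remainder is not a VP; after 'this reviewer which arrived this argument' the remainder is not a VP.

Ungrammatical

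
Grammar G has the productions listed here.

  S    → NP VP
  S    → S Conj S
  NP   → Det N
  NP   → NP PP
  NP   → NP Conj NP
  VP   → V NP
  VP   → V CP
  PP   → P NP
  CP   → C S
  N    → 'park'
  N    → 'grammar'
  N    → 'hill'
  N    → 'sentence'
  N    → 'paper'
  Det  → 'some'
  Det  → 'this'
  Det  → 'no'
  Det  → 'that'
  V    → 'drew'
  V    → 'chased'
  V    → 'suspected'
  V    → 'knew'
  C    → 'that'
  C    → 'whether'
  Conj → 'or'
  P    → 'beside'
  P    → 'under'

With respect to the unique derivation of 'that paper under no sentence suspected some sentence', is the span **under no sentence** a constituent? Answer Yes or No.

[S [NP [NP [Det that] [N paper]] [PP [P under] [NP [Det no] [N sentence]]]] [VP [V suspected] [NP [Det some] [N sentence]]]]
The words 'under no sentence' are exhaustively dominated by a single PP node (built by PP → P NP), so they form a constituent.

Yes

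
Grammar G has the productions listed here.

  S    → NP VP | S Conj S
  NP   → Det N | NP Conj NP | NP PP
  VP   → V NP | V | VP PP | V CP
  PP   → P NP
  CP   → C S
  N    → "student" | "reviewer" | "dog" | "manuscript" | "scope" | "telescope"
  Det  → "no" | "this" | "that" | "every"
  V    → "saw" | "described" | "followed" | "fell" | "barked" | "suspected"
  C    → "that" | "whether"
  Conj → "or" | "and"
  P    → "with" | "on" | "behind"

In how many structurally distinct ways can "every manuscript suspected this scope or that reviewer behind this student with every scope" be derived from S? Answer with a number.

Two of the 9 distinct bracketings:
[S [NP [Det every] [N manuscript]] [VP [V suspected] [NP [NP [Det this] [N scope]] [Conj or] [NP [NP [Det that] [N reviewer]] [PP [P behind] [NP [NP [Det this] [N student]] [PP [P with] [NP [Det every] [N scope]]]]]]]]]
[S [NP [Det every] [N manuscript]] [VP [V suspected] [NP [NP [Det this] [N scope]] [Conj or] [NP [NP [NP [Det that] [N reviewer]] [PP [P behind] [NP [Det this] [N student]]]] [PP [P with] [NP [Det every] [N scope]]]]]]]
The trees differ in how a recursive rule is bracketed over the same span.

9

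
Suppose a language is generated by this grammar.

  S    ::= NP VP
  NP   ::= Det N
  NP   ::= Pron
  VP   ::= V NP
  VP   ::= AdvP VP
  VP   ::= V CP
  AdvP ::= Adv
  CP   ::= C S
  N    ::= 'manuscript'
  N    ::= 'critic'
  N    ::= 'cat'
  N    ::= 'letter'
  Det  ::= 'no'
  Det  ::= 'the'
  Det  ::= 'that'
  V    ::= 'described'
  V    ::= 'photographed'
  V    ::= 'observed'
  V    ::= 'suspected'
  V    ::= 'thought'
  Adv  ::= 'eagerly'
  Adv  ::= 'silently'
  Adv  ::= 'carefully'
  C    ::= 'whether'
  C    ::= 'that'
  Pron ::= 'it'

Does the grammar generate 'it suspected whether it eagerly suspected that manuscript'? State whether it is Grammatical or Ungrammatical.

S
  NP
    Pron: it
  VP
    V: suspected
    CP
      C: whether
      S
        NP
          Pron: it
        VP
          AdvP
            Adv: eagerly
          VP
            V: suspected
            NP
              Det: that
              N: manuscript
Every word is introduced by a lexical rule and the phrasal rules combine the resulting categories into a single S.

Grammatical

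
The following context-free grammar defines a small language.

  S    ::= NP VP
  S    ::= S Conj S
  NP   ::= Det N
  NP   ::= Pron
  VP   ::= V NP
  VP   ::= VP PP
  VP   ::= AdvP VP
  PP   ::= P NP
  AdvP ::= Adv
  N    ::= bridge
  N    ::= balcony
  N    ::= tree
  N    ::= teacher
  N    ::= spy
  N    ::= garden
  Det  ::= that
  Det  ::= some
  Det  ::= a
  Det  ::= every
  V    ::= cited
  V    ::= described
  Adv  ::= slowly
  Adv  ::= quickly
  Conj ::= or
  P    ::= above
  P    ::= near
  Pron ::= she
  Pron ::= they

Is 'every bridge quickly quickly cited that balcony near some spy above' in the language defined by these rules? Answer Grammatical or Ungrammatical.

For S → NP VP, the only prefix that parses as NP is 'every bridge', but the remainder 'quickly quickly cited that balcony near some spy above' is not a VP under these rules. The alternative S rule S → S Conj S likewise has no satisfying split.

Ungrammatical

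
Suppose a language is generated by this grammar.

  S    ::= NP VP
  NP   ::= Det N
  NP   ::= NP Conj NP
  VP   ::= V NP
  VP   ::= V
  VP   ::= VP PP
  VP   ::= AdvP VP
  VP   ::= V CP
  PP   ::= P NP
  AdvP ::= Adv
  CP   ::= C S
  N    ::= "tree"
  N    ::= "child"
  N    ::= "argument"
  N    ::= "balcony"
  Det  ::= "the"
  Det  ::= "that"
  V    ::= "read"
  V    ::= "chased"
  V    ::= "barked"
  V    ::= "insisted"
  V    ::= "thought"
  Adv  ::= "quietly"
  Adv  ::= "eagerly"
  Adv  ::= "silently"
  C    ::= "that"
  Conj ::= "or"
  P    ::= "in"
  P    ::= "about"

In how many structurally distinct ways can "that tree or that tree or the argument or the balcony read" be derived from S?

Two of the 5 distinct bracketings:
[S [NP [NP [Det that] [N tree]] [Conj or] [NP [NP [Det that] [N tree]] [Conj or] [NP [NP [Det the] [N argument]] [Conj or] [NP [Det the] [N balcony]]]]] [VP [V read]]]
[S [NP [NP [Det that] [N tree]] [Conj or] [NP [NP [NP [Det that] [N tree]] [Conj or] [NP [Det the] [N argument]]] [Conj or] [NP [Det the] [N balcony]]]] [VP [V read]]]
The trees differ in how a recursive rule is bracketed over the same span.

5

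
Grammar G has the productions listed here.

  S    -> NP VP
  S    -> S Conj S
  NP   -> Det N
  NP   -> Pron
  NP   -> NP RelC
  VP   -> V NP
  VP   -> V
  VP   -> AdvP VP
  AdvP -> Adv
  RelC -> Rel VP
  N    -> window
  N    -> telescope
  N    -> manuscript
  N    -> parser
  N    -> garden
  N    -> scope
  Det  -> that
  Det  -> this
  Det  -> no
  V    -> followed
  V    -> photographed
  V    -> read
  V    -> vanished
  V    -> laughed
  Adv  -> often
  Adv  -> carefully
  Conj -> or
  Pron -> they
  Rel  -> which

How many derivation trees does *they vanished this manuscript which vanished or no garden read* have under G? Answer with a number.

1

[S [S [NP [Pron they]] [VP [V vanished] [NP [NP [Det this] [N manuscript]] [RelC [Rel which] [VP [V vanished]]]]]] [Conj or] [S [NP [Det no] [N garden]] [VP [V read]]]]
No rule offers an alternative attachment or grouping for any span, so this is the only derivation.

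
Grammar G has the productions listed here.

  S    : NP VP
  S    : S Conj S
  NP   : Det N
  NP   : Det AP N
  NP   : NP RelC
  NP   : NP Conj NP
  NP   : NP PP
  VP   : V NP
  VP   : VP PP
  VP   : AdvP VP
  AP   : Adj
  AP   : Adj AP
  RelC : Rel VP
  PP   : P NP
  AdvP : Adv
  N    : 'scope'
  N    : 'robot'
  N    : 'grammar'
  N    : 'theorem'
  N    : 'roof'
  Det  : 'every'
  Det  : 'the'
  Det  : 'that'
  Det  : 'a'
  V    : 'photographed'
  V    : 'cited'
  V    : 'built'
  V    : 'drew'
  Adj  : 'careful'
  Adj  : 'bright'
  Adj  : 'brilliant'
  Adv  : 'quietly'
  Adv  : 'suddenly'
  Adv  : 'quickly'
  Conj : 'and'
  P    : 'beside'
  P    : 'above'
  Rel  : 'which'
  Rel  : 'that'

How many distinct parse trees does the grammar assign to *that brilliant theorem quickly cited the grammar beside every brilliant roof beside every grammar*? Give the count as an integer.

Two of the 9 distinct bracketings:
[S [NP [Det that] [AP [Adj brilliant]] [N theorem]] [VP [VP [AdvP [Adv quickly]] [VP [V cited] [NP [Det the] [N grammar]]]] [PP [P beside] [NP [NP [Det every] [AP [Adj brilliant]] [N roof]] [PP [P beside] [NP [Det every] [N grammar]]]]]]]
[S [NP [Det that] [AP [Adj brilliant]] [N theorem]] [VP [VP [VP [AdvP [Adv quickly]] [VP [V cited] [NP [Det the] [N grammar]]]] [PP [P beside] [NP [Det every] [AP [Adj brilliant]] [N roof]]]] [PP [P beside] [NP [Det every] [N grammar]]]]]
The difference turns on whether NP → NP PP is used at the relevant span, versus an alternative expansion of NP.

9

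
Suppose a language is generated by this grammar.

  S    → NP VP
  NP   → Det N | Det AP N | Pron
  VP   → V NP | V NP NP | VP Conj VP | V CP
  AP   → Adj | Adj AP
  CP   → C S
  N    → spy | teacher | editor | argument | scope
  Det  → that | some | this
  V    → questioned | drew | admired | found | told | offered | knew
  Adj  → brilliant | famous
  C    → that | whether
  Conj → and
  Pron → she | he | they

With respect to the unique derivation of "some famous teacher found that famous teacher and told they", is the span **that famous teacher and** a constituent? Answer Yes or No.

[S [NP [Det some] [AP [Adj famous]] [N teacher]] [VP [VP [V found] [NP [Det that] [AP [Adj famous]] [N teacher]]] [Conj and] [VP [V told] [NP [Pron they]]]]]
The smallest constituent containing 'that famous teacher and' is the VP spanning 'found that famous teacher and told they'; no single node in the tree dominates exactly the given words.

No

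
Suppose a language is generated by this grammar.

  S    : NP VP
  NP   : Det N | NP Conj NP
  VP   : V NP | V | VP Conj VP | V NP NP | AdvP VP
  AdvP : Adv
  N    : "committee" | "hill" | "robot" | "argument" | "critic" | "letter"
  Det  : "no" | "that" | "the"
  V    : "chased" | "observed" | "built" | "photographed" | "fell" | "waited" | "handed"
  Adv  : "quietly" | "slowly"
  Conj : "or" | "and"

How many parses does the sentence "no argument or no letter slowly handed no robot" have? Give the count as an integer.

1

[S [NP [NP [Det no] [N argument]] [Conj or] [NP [Det no] [N letter]]] [VP [AdvP [Adv slowly]] [VP [V handed] [NP [Det no] [N robot]]]]]
No rule offers an alternative attachment or grouping for any span, so this is the only derivation.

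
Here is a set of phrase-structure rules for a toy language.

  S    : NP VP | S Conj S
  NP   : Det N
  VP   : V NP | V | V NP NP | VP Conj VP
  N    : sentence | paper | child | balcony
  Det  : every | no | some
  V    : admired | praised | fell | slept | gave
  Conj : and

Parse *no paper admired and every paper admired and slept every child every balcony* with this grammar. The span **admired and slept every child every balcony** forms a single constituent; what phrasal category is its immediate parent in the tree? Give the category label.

[S [S [NP [Det no] [N paper]] [VP [V admired]]] [Conj and] [S [NP [Det every] [N paper]] [VP [VP [V admired]] [Conj and] [VP [V slept] [NP [Det every] [N child]] [NP [Det every] [N balcony]]]]]]
The span 'admired and slept every child every balcony' is the VP node built by VP → VP Conj VP.
Its mother is the S built by S → NP VP.

S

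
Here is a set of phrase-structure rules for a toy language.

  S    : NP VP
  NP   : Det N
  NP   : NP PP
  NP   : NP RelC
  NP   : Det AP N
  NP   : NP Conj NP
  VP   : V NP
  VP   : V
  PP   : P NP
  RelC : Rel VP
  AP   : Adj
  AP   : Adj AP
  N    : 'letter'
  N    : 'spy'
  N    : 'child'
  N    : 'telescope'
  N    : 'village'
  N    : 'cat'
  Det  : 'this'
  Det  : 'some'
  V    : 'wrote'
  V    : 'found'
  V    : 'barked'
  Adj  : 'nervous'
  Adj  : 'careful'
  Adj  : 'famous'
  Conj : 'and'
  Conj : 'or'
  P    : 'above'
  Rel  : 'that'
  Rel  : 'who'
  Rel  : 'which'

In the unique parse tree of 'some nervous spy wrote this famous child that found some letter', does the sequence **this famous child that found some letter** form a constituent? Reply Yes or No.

[S [NP [Det some] [AP [Adj nervous]] [N spy]] [VP [V wrote] [NP [NP [Det this] [AP [Adj famous]] [N child]] [RelC [Rel that] [VP [V found] [NP [Det some] [N letter]]]]]]]
The words 'this famous child that found some letter' are exhaustively dominated by a single NP node (built by NP → NP RelC), so they form a constituent.

Yes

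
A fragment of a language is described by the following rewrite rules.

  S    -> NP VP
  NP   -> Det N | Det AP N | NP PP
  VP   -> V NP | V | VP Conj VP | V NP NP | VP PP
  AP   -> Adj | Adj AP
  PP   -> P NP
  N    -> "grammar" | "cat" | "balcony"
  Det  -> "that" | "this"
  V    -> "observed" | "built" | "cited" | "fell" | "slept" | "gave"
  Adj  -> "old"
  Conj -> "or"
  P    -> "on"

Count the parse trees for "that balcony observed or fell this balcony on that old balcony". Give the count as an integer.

Two of the 3 distinct bracketings:
[S [NP [Det that] [N balcony]] [VP [VP [V observed]] [Conj or] [VP [V fell] [NP [NP [Det this] [N balcony]] [PP [P on] [NP [Det that] [AP [Adj old]] [N balcony]]]]]]]
[S [NP [Det that] [N balcony]] [VP [VP [V observed]] [Conj or] [VP [VP [V fell] [NP [Det this] [N balcony]]] [PP [P on] [NP [Det that] [AP [Adj old]] [N balcony]]]]]]
The difference turns on whether NP → NP PP is used at the relevant span, versus an alternative expansion of NP.

3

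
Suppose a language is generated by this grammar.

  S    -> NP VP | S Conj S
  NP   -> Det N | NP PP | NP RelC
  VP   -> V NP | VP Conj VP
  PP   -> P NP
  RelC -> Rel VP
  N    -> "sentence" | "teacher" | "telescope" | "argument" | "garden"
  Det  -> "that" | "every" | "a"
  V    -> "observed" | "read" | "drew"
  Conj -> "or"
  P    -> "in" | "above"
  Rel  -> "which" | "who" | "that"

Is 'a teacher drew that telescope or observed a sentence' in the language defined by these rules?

[S [NP [Det a] [N teacher]] [VP [VP [V drew] [NP [Det that] [N telescope]]] [Conj or] [VP [V observed] [NP [Det a] [N sentence]]]]]
Every word is introduced by a lexical rule and the phrasal rules combine the resulting categories into a single S.

Grammatical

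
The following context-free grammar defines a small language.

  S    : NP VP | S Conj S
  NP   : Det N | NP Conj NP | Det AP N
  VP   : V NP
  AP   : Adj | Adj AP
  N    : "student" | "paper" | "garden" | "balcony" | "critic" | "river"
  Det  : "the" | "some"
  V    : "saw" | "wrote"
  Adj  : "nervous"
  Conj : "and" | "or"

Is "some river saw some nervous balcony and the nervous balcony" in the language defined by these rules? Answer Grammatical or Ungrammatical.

Grammatical

[S [NP [Det some] [N river]] [VP [V saw] [NP [NP [Det some] [AP [Adj nervous]] [N balcony]] [Conj and] [NP [Det the] [AP [Adj nervous]] [N balcony]]]]]
Each bracket corresponds to one application of a listed rule, so the string is derivable from S.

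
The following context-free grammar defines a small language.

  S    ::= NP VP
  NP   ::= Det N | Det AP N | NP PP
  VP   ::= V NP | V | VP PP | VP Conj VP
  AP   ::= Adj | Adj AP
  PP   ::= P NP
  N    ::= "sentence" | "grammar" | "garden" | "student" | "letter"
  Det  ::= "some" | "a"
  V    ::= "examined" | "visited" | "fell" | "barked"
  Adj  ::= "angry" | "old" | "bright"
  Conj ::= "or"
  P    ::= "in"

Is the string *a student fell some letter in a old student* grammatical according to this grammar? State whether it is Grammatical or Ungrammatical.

[S [NP [Det a] [N student]] [VP [V fell] [NP [NP [Det some] [N letter]] [PP [P in] [NP [Det a] [AP [Adj old]] [N student]]]]]]
Every word is introduced by a lexical rule and the phrasal rules combine the resulting categories into a single S.

Grammatical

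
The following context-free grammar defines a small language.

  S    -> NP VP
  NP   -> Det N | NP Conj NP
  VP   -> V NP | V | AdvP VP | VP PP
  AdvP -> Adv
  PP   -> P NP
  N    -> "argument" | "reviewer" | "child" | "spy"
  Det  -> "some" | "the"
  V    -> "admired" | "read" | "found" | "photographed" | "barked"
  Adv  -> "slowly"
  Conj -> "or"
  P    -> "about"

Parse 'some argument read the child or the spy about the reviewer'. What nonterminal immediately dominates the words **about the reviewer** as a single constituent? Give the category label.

PP

[S [NP [Det some] [N argument]] [VP [VP [V read] [NP [NP [Det the] [N child]] [Conj or] [NP [Det the] [N spy]]]] [PP [P about] [NP [Det the] [N reviewer]]]]]
The span 'about the reviewer' is the PP node built by PP → P NP.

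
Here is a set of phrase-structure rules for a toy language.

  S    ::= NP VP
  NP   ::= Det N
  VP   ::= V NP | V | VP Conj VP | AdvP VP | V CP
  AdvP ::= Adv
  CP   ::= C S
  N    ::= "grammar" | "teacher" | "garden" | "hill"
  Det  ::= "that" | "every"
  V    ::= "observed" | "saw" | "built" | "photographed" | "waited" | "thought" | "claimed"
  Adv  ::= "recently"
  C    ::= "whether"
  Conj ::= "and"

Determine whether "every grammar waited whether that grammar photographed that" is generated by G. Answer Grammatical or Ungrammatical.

For S → NP VP, the only prefix that parses as NP is 'every grammar', but the remainder 'waited whether that grammar photographed that' is not a VP under these rules.

Ungrammatical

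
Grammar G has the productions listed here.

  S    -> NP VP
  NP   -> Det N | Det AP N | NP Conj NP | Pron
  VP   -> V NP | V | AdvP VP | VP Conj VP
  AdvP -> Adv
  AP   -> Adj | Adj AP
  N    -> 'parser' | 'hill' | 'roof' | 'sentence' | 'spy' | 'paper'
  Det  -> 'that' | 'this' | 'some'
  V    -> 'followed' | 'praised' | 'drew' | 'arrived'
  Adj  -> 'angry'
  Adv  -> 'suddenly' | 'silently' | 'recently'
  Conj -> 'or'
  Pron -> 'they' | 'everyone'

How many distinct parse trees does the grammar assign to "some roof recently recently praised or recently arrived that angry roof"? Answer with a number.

Two of the 3 distinct bracketings:
[S [NP [Det some] [N roof]] [VP [AdvP [Adv recently]] [VP [AdvP [Adv recently]] [VP [VP [V praised]] [Conj or] [VP [AdvP [Adv recently]] [VP [V arrived] [NP [Det that] [AP [Adj angry]] [N roof]]]]]]]]
[S [NP [Det some] [N roof]] [VP [AdvP [Adv recently]] [VP [VP [AdvP [Adv recently]] [VP [V praised]]] [Conj or] [VP [AdvP [Adv recently]] [VP [V arrived] [NP [Det that] [AP [Adj angry]] [N roof]]]]]]]
The trees differ in how a recursive rule is bracketed over the same span.

3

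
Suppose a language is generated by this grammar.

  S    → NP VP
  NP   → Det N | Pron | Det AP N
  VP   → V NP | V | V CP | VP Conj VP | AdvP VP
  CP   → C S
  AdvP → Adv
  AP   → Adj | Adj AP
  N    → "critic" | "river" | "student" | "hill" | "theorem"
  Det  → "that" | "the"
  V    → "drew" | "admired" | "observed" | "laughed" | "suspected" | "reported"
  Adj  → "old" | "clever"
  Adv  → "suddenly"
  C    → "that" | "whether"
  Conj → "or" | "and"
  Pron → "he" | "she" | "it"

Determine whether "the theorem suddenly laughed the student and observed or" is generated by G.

Ungrammatical

For S → NP VP, the only prefix that parses as NP is 'the theorem', but the remainder 'suddenly laughed the student and observed or' is not a VP under these rules.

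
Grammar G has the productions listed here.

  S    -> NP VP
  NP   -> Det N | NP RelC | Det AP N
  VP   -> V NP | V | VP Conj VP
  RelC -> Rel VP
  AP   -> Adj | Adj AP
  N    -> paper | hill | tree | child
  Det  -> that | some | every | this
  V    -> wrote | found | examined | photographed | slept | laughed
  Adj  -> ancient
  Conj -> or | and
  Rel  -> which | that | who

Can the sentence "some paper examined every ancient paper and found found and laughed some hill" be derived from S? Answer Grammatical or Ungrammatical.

For S → NP VP, the only prefix that parses as NP is 'some paper', but the remainder 'examined every ancient paper and found found and laughed some hill' is not a VP under these rules.

Ungrammatical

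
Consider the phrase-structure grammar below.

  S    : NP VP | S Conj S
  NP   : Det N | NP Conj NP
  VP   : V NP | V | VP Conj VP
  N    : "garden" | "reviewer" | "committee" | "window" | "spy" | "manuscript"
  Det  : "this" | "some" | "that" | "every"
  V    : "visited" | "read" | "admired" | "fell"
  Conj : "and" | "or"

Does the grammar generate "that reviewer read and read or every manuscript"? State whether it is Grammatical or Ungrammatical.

Ungrammatical

For S → NP VP, the only prefix that parses as NP is 'that reviewer', but the remainder 'read and read or every manuscript' is not a VP under these rules. The alternative S rule S → S Conj S likewise has no satisfying split.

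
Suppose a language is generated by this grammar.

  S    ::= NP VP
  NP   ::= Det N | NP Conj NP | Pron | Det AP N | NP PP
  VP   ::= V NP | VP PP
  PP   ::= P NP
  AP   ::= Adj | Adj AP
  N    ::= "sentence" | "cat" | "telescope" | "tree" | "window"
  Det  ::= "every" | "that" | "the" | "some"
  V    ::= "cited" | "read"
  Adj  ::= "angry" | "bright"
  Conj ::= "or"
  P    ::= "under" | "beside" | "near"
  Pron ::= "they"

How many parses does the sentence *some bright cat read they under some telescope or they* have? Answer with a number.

3

Two of the 3 distinct bracketings:
[S [NP [Det some] [AP [Adj bright]] [N cat]] [VP [V read] [NP [NP [NP [Pron they]] [PP [P under] [NP [Det some] [N telescope]]]] [Conj or] [NP [Pron they]]]]]
[S [NP [Det some] [AP [Adj bright]] [N cat]] [VP [V read] [NP [NP [Pron they]] [PP [P under] [NP [NP [Det some] [N telescope]] [Conj or] [NP [Pron they]]]]]]]
The trees differ in how a recursive rule is bracketed over the same span.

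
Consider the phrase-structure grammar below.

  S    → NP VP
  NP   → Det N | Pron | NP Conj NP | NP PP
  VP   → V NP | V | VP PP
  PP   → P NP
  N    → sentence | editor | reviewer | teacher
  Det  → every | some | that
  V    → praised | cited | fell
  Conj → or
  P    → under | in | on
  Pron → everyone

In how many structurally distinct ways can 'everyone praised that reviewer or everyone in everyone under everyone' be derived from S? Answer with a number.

Two of the 9 distinct bracketings:
[S [NP [Pron everyone]] [VP [V praised] [NP [NP [Det that] [N reviewer]] [Conj or] [NP [NP [Pron everyone]] [PP [P in] [NP [NP [Pron everyone]] [PP [P under] [NP [Pron everyone]]]]]]]]]
[S [NP [Pron everyone]] [VP [V praised] [NP [NP [Det that] [N reviewer]] [Conj or] [NP [NP [NP [Pron everyone]] [PP [P in] [NP [Pron everyone]]]] [PP [P under] [NP [Pron everyone]]]]]]]
The trees differ in how a recursive rule is bracketed over the same span.

9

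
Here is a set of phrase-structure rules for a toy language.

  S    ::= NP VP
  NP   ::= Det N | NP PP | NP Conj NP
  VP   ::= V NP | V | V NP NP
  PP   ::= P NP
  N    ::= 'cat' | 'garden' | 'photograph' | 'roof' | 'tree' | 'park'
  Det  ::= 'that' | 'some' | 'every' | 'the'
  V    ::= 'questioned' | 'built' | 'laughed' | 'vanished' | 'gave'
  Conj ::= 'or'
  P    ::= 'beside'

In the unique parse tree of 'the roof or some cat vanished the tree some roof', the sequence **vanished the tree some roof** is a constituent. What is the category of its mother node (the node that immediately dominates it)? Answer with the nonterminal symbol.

S
  NP
    NP
      Det: the
      N: roof
    Conj: or
    NP
      Det: some
      N: cat
  VP
    V: vanished
    NP
      Det: the
      N: tree
    NP
      Det: some
      N: roof
The span 'vanished the tree some roof' is the VP node built by VP → V NP NP.
Its mother is the S built by S → NP VP.

S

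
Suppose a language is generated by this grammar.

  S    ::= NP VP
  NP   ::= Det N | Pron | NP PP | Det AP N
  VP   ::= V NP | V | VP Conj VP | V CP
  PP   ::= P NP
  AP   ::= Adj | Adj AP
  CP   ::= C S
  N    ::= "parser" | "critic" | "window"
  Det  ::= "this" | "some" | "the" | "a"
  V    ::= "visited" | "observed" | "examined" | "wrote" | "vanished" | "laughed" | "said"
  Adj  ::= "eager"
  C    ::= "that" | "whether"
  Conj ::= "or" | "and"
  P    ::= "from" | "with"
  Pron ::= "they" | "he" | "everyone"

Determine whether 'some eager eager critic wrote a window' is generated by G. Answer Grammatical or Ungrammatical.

Grammatical

S
  NP
    Det: some
    AP
      Adj: eager
      AP
        Adj: eager
    N: critic
  VP
    V: wrote
    NP
      Det: a
      N: window
Every word is introduced by a lexical rule and the phrasal rules combine the resulting categories into a single S.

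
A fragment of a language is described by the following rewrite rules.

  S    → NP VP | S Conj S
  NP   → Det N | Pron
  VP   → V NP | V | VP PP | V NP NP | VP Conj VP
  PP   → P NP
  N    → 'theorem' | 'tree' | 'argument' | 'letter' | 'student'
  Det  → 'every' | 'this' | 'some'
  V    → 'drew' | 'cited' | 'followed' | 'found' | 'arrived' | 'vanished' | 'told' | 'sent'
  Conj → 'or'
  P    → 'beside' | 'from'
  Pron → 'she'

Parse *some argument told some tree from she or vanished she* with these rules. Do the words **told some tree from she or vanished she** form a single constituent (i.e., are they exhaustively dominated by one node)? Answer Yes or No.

Yes

[S [NP [Det some] [N argument]] [VP [VP [VP [V told] [NP [Det some] [N tree]]] [PP [P from] [NP [Pron she]]]] [Conj or] [VP [V vanished] [NP [Pron she]]]]]
The words 'told some tree from she or vanished she' are exhaustively dominated by a single VP node (built by VP → VP Conj VP), so they form a constituent.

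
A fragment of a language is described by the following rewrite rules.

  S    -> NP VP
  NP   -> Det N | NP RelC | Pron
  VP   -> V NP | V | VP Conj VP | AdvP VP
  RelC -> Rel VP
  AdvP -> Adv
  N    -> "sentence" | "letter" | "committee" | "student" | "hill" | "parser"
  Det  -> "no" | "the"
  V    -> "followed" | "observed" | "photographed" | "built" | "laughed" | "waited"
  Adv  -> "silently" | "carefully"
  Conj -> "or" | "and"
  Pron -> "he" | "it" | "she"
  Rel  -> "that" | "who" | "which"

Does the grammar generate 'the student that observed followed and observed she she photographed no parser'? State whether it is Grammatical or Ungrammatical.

Ungrammatical

A Pron word can never sit immediately before a Pron word in any string this grammar generates, so the substring 'she she' rules out a derivation.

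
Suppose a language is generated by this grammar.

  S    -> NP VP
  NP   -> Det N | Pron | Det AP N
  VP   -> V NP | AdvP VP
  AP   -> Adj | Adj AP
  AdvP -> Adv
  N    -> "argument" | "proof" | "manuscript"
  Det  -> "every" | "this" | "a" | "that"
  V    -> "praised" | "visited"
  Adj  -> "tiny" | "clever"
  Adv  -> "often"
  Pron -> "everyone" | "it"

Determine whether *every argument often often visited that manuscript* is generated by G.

[S [NP [Det every] [N argument]] [VP [AdvP [Adv often]] [VP [AdvP [Adv often]] [VP [V visited] [NP [Det that] [N manuscript]]]]]]
Every word is introduced by a lexical rule and the phrasal rules combine the resulting categories into a single S.

Grammatical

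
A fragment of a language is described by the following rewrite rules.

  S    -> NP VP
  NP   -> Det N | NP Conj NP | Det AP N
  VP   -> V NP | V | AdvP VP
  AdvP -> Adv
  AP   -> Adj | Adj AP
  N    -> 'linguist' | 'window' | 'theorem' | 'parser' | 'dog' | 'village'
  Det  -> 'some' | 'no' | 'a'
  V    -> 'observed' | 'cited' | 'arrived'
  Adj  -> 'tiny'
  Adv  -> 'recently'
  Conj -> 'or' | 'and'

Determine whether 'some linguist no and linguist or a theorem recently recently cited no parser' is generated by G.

Ungrammatical

An N word can never sit immediately before a Det word in any string this grammar generates, so the substring 'linguist no' rules out a derivation.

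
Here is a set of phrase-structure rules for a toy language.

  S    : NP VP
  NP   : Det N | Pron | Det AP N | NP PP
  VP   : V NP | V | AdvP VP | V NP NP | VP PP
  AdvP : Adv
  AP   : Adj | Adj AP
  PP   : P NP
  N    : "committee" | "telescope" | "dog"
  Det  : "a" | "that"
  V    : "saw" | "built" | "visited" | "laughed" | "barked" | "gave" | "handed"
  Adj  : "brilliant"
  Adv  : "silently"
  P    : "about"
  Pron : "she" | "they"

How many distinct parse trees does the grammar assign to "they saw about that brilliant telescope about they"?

The two bracketings:
[S [NP [Pron they]] [VP [VP [V saw]] [PP [P about] [NP [NP [Det that] [AP [Adj brilliant]] [N telescope]] [PP [P about] [NP [Pron they]]]]]]]
[S [NP [Pron they]] [VP [VP [VP [V saw]] [PP [P about] [NP [Det that] [AP [Adj brilliant]] [N telescope]]]] [PP [P about] [NP [Pron they]]]]]
The difference turns on whether NP → NP PP is used at the relevant span, versus an alternative expansion of NP.

2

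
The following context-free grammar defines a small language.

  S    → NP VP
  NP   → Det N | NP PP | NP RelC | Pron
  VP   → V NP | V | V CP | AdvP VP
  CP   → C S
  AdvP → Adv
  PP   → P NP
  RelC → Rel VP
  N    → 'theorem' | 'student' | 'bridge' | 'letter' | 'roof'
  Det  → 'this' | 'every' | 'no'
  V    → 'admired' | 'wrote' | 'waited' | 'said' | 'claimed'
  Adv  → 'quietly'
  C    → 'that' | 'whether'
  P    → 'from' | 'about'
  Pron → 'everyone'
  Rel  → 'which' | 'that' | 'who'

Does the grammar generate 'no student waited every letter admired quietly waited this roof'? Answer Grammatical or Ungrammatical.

Ungrammatical

For S → NP VP, the only prefix that parses as NP is 'no student', but the remainder 'waited every letter admired quietly waited this roof' is not a VP under these rules.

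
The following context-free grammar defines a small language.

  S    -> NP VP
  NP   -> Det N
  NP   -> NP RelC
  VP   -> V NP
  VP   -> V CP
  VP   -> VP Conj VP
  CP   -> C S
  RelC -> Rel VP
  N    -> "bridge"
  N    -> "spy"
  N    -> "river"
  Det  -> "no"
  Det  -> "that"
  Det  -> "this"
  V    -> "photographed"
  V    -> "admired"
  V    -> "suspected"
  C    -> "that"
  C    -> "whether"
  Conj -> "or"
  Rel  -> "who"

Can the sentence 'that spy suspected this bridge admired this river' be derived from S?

Ungrammatical

For S → NP VP, the only prefix that parses as NP is 'that spy', but the remainder 'suspected this bridge admired this river' is not a VP under these rules.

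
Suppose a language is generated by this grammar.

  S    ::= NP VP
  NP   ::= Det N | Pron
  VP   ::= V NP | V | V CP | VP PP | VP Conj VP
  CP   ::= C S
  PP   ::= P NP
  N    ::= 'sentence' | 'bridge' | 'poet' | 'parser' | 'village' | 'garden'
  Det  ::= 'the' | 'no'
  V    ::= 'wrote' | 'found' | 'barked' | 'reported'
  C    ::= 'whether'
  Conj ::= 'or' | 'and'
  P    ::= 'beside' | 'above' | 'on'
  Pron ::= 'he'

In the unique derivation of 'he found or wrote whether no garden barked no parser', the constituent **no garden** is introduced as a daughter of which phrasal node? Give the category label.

S

S
  NP
    Pron: he
  VP
    VP
      V: found
    Conj: or
    VP
      V: wrote
      CP
        C: whether
        S
          NP
            Det: no
            N: garden
          VP
            V: barked
            NP
              Det: no
              N: parser
The span 'no garden' is the NP node built by NP → Det N.
Its mother is the S built by S → NP VP.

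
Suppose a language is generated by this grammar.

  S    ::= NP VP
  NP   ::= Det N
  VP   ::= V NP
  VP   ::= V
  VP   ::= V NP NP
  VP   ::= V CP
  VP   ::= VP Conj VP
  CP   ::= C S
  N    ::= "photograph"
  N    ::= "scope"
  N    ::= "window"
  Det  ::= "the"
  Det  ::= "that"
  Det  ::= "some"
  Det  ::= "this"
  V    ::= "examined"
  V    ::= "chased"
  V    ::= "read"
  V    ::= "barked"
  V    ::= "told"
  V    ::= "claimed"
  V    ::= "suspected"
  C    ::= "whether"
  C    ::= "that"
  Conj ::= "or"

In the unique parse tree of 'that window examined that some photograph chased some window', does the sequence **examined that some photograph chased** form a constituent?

[S [NP [Det that] [N window]] [VP [V examined] [CP [C that] [S [NP [Det some] [N photograph]] [VP [V chased] [NP [Det some] [N window]]]]]]]
The smallest constituent containing 'examined that some photograph chased' is the VP spanning 'examined that some photograph chased some window'; no single node in the tree dominates exactly the given words.

No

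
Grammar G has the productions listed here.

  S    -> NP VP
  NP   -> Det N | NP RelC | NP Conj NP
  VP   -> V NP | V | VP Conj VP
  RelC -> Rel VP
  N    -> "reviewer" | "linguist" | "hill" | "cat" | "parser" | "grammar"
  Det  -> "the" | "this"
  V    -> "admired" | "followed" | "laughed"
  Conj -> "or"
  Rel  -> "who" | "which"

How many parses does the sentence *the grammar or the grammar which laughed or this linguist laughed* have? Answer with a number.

3

Two of the 3 distinct bracketings:
[S [NP [NP [Det the] [N grammar]] [Conj or] [NP [NP [NP [Det the] [N grammar]] [RelC [Rel which] [VP [V laughed]]]] [Conj or] [NP [Det this] [N linguist]]]] [VP [V laughed]]]
[S [NP [NP [NP [NP [Det the] [N grammar]] [Conj or] [NP [Det the] [N grammar]]] [RelC [Rel which] [VP [V laughed]]]] [Conj or] [NP [Det this] [N linguist]]] [VP [V laughed]]]
The trees differ in how a recursive rule is bracketed over the same span.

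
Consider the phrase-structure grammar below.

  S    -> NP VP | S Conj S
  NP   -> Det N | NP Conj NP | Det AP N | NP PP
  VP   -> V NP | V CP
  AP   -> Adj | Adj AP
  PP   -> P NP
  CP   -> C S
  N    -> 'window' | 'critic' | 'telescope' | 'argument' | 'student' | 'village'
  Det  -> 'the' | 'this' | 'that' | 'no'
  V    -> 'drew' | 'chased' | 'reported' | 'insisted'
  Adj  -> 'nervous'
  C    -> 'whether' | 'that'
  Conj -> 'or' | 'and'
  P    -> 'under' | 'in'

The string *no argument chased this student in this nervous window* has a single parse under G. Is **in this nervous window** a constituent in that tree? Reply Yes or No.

[S [NP [Det no] [N argument]] [VP [V chased] [NP [NP [Det this] [N student]] [PP [P in] [NP [Det this] [AP [Adj nervous]] [N window]]]]]]
The words 'in this nervous window' are exhaustively dominated by a single PP node (built by PP → P NP), so they form a constituent.

Yes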